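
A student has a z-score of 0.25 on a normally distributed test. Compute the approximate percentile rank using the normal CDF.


CDF(z) = 0.5 * (1 + erf(z/sqrt(2)))
erf(0.1768) = 0.1974
CDF = 0.5987
Percentile rank = 0.5987 * 100 = 59.87

59.87


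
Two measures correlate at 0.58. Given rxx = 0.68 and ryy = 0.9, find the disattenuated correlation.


r_corrected = rxy / sqrt(rxx * ryy)
= 0.58 / sqrt(0.68 * 0.9)
= 0.58 / sqrt(0.612)
= 0.58 / 0.782304
r_corrected = 0.7414

0.7414


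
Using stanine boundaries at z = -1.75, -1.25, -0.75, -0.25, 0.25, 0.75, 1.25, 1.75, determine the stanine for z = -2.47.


Stanine boundaries: [-1.75, -1.25, -0.75, -0.25, 0.25, 0.75, 1.25, 1.75]
z = -2.47
Check each boundary:
  z < -1.75
  z < -1.25
  z < -0.75
  z < -0.25
  z < 0.25
  z < 0.75
  z < 1.25
  z < 1.75
Highest qualifying boundary gives stanine = 1

1


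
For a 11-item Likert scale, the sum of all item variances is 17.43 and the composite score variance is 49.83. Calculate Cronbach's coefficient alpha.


alpha = (k/(k-1)) * (1 - sum(si^2)/s_total^2)
= (11/10) * (1 - 17.43/49.83)
alpha = 0.7152

0.7152


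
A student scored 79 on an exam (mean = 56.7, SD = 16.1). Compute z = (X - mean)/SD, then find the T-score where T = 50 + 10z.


z = (X - mean) / SD = (79 - 56.7) / 16.1
z = 22.3 / 16.1
z = 1.3851
T-score = T = 50 + 10z
Carry z at full precision (z = 22.3 / 16.1) into the conversion:
T-score = 50 + 10 * (22.3 / 16.1) = 50 + 223 / 16.1
T-score = 50 + 13.8509
T-score = 63.8509

63.8509


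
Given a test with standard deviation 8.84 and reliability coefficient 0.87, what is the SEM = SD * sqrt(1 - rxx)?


SEM = SD * sqrt(1 - rxx)
SEM = 8.84 * sqrt(1 - 0.87)
SEM = 8.84 * sqrt(0.13) = 8.84 * 0.360555
SEM = 3.1873

3.1873


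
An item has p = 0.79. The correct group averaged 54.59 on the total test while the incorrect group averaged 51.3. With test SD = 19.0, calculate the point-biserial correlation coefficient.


q = 1 - p = 0.21
rpb = ((M1 - M0) / SD) * sqrt(p * q)
rpb = ((54.59 - 51.3) / 19.0) * sqrt(0.79 * 0.21)
rpb = 0.0705

0.0705


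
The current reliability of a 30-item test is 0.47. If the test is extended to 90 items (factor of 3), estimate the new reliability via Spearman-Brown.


r_new = (n * rxx) / (1 + (n-1) * rxx)
r_new = (3 * 0.47) / (1 + 2 * 0.47)
r_new = 1.41 / 1.94
r_new = 0.7268

0.7268


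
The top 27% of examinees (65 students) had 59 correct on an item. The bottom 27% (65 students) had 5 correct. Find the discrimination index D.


p_upper = 59/65 = 0.9077
p_lower = 5/65 = 0.0769
D = 0.9077 - 0.0769 = 0.8308

0.8308


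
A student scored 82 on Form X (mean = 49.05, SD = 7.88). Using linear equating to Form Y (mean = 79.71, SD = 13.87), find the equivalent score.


slope = SD_Y / SD_X = 13.87 / 7.88 ~ 1.7602
intercept = mean_Y - slope * mean_X = 79.71 - (13.87 / 7.88) * 49.05 ~ -6.6255
Y = slope * X + intercept. To avoid rounding drift from the rounded slope/intercept, evaluate the equivalent form Y = mean_Y + SD_Y * (X - mean_X) / SD_X at full precision:
Y = 79.71 + 13.87 * (82 - 49.05) / 7.88
Y = 79.71 + 13.87 * 32.95 / 7.88
Y = 79.71 + 457.0165 / 7.88
Y = 79.71 + 57.997
Y = 137.707

137.707


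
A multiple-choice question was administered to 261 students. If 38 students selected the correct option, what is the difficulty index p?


Item difficulty p = number correct / total examinees
p = 38 / 261
p = 0.1456

0.1456


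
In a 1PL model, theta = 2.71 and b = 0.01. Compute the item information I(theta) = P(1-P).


P = 1/(1+exp(-(2.71-0.01))) = 0.937
I = P*(1-P) = 0.937 * 0.063
I = 0.059

0.059


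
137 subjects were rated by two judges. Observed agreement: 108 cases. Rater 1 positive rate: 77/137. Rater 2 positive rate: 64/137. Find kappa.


P_o = 108/137 = 0.788321
P_e = (77*64 + 60*73) / 18769 = 0.495924
kappa = (P_o - P_e) / (1 - P_e)
kappa = (0.788321 - 0.495924) / (1 - 0.495924)
kappa = 0.5801

0.5801


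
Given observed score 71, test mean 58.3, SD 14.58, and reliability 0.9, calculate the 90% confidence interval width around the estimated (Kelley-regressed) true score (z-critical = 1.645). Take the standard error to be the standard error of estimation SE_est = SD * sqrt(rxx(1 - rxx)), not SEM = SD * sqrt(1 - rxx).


True score estimate = 0.9*71 + 0.1*58.3 = 69.73
SE_est = SD * sqrt(rxx * (1 - rxx)) = 14.58 * sqrt(0.9 * 0.1) = 14.58 * sqrt(0.09) = 4.374
CI = T_est +/- z * SE_est, so width = 2 * z * SE_est = 2 * 1.645 * 4.374
Width = 14.3905

14.3905


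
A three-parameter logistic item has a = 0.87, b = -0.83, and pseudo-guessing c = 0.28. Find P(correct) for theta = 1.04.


logit = 0.87*(1.04 - -0.83) = 1.6269
P* = 1/(1 + exp(-1.6269)) = 0.8357
P = 0.28 + (1 - 0.28) * 0.8357
P = 0.8817

0.8817


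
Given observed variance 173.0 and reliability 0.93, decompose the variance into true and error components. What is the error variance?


var_true = rxx * var_obs = 0.93 * 173.0 = 160.89
var_error = var_obs - var_true
var_error = 173.0 - 160.89
var_error = 12.11

12.11


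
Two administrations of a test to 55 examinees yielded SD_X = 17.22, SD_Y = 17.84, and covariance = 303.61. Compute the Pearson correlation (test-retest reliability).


r = cov(X,Y) / (SD_X * SD_Y)
r = 303.61 / (17.22 * 17.84)
r = 303.61 / 307.2048
r = 0.9883

0.9883


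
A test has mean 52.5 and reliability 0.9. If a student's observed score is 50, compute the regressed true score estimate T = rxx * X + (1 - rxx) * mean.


T_est = rxx * X + (1 - rxx) * mean
T_est = 0.9 * 50 + 0.1 * 52.5
T_est = 45.0 + 5.25
T_est = 50.25

50.25


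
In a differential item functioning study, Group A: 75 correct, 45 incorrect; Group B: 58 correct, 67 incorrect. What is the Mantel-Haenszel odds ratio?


Odds_A = 75/45 = 1.6667
Odds_B = 58/67 = 0.8657
OR = Odds_A / Odds_B = 1.6667 / 0.8657
Exactly, OR = (75 * 67) / (45 * 58) = 5025 / 2610
OR = 1.9253

1.9253


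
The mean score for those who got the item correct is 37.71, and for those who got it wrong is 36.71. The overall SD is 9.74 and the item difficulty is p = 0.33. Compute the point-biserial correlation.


q = 1 - p = 0.67
rpb = ((M1 - M0) / SD) * sqrt(p * q)
rpb = ((37.71 - 36.71) / 9.74) * sqrt(0.33 * 0.67)
rpb = 0.0483

0.0483


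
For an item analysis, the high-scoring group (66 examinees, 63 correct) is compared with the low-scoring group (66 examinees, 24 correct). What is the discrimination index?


p_upper = 63/66 = 0.9545
p_lower = 24/66 = 0.3636
D = 0.9545 - 0.3636 = 0.5909

0.5909


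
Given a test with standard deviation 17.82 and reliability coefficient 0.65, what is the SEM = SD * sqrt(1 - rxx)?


SEM = SD * sqrt(1 - rxx)
SEM = 17.82 * sqrt(1 - 0.65)
SEM = 17.82 * sqrt(0.35) = 17.82 * 0.591608
SEM = 10.5425

10.5425


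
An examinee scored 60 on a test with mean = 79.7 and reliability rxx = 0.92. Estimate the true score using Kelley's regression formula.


T_est = rxx * X + (1 - rxx) * mean
T_est = 0.92 * 60 + 0.08 * 79.7
T_est = 55.2 + 6.376
T_est = 61.576

61.576


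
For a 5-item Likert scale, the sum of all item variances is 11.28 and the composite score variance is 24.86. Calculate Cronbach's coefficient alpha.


alpha = (k/(k-1)) * (1 - sum(si^2)/s_total^2)
= (5/4) * (1 - 11.28/24.86)
alpha = 0.6828

0.6828


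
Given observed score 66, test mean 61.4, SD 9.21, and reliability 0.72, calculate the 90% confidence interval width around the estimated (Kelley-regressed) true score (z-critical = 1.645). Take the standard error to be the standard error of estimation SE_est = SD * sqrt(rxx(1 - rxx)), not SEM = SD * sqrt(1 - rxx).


True score estimate = 0.72*66 + 0.28*61.4 = 64.712
SE_est = SD * sqrt(rxx * (1 - rxx)) = 9.21 * sqrt(0.72 * 0.28) = 9.21 * sqrt(0.2016) = 4.13528
CI = T_est +/- z * SE_est, so width = 2 * z * SE_est = 2 * 1.645 * 4.13528
Width = 13.6051

13.6051


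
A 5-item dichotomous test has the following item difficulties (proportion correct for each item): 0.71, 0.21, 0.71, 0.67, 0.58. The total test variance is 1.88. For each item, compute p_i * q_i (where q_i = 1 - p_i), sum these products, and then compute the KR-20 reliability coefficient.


For each item, compute p_i * q_i:
  Item 1: 0.71 * 0.29 = 0.2059
  Item 2: 0.21 * 0.79 = 0.1659
  Item 3: 0.71 * 0.29 = 0.2059
  Item 4: 0.67 * 0.33 = 0.2211
  Item 5: 0.58 * 0.42 = 0.2436
Sum(p_i * q_i) = 0.2059 + 0.1659 + 0.2059 + 0.2211 + 0.2436 = 1.0424
KR-20 = (k/(k-1)) * (1 - Sum(p_i*q_i) / Var_total)
= (5/4) * (1 - 1.0424/1.88)
= 1.25 * 0.4455
KR-20 = 0.5569

0.5569


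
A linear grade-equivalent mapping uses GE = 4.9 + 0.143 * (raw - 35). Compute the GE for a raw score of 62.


raw - median = 62 - 35 = 27
slope * diff = 0.143 * 27 = 3.861
GE = 4.9 + 3.861
GE = 8.761

8.761


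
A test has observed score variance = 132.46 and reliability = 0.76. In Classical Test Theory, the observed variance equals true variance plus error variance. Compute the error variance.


var_true = rxx * var_obs = 0.76 * 132.46 = 100.6696
var_error = var_obs - var_true
var_error = 132.46 - 100.6696
var_error = 31.7904

31.7904


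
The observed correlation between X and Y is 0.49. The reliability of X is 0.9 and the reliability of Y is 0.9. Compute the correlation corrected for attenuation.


r_corrected = rxy / sqrt(rxx * ryy)
= 0.49 / sqrt(0.9 * 0.9)
= 0.49 / sqrt(0.81)
= 0.49 / 0.9
r_corrected = 0.5444

0.5444


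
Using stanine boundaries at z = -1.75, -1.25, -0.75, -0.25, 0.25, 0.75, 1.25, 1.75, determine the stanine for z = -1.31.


Stanine boundaries: [-1.75, -1.25, -0.75, -0.25, 0.25, 0.75, 1.25, 1.75]
z = -1.31
Check each boundary:
  z >= -1.75 -> could be stanine 2
  z < -1.25
  z < -0.75
  z < -0.25
  z < 0.25
  z < 0.75
  z < 1.25
  z < 1.75
Highest qualifying boundary gives stanine = 2

2


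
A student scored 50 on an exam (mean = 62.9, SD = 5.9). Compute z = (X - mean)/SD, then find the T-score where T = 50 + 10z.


z = (X - mean) / SD = (50 - 62.9) / 5.9
z = -12.9 / 5.9
z = -2.1864
T-score = T = 50 + 10z
Carry z at full precision (z = -12.9 / 5.9) into the conversion:
T-score = 50 + 10 * (-12.9 / 5.9) = 50 + -129 / 5.9
T-score = 50 + -21.8644
T-score = 28.1356

28.1356


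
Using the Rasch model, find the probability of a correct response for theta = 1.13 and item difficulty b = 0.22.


theta - b = 1.13 - 0.22 = 0.91
exp(-(theta - b)) = exp(-0.91) = 0.4025
P = 1 / (1 + 0.4025)
P = 0.713

0.713


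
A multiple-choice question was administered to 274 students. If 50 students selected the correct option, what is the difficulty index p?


Item difficulty p = number correct / total examinees
p = 50 / 274
p = 0.1825

0.1825


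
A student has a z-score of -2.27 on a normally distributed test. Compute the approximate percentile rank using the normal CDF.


CDF(z) = 0.5 * (1 + erf(z/sqrt(2)))
erf(-1.6051) = -0.9768
CDF = 0.0116
Percentile rank = 0.0116 * 100 = 1.16

1.16


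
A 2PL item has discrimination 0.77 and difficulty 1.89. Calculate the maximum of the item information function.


For 2PL, max info at theta = b = 1.89
I_max = a^2 / 4 = 0.77^2 / 4
= 0.5929 / 4
I_max = 0.1482

0.1482


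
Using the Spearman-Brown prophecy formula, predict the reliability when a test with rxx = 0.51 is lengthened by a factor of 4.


r_new = (n * rxx) / (1 + (n-1) * rxx)
r_new = (4 * 0.51) / (1 + 3 * 0.51)
r_new = 2.04 / 2.53
r_new = 0.8063

0.8063


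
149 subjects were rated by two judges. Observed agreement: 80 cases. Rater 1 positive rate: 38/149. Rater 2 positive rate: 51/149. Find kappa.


P_o = 80/149 = 0.536913
P_e = (38*51 + 111*98) / 22201 = 0.577271
kappa = (P_o - P_e) / (1 - P_e)
kappa = (0.536913 - 0.577271) / (1 - 0.577271)
kappa = -0.0955

-0.0955


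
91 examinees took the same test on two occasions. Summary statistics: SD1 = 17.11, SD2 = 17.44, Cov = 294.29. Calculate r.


r = cov(X,Y) / (SD_X * SD_Y)
r = 294.29 / (17.11 * 17.44)
r = 294.29 / 298.3984
r = 0.9862

0.9862


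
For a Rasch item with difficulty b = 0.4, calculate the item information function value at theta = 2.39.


P = 1/(1+exp(-(2.39-0.4))) = 0.8797
I = P*(1-P) = 0.8797 * 0.1203
I = 0.1058

0.1058


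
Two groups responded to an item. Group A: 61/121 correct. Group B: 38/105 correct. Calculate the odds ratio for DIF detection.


Odds_A = 61/60 = 1.0167
Odds_B = 38/67 = 0.5672
OR = Odds_A / Odds_B = 1.0167 / 0.5672
Exactly, OR = (61 * 67) / (60 * 38) = 4087 / 2280
OR = 1.7925

1.7925


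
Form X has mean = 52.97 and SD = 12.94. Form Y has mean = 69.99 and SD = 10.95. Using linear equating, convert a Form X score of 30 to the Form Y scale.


slope = SD_Y / SD_X = 10.95 / 12.94 ~ 0.8462
intercept = mean_Y - slope * mean_X = 69.99 - (10.95 / 12.94) * 52.97 ~ 25.1661
Y = slope * X + intercept. To avoid rounding drift from the rounded slope/intercept, evaluate the equivalent form Y = mean_Y + SD_Y * (X - mean_X) / SD_X at full precision:
Y = 69.99 + 10.95 * (30 - 52.97) / 12.94
Y = 69.99 - 10.95 * 22.97 / 12.94
Y = 69.99 - 251.5215 / 12.94
Y = 69.99 - 19.4375
Y = 50.5525

50.5525


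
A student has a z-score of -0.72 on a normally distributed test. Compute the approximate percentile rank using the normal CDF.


CDF(z) = 0.5 * (1 + erf(z/sqrt(2)))
erf(-0.5091) = -0.5285
CDF = 0.2358
Percentile rank = 0.2358 * 100 = 23.58

23.58


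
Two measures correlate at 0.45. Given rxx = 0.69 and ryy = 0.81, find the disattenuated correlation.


r_corrected = rxy / sqrt(rxx * ryy)
= 0.45 / sqrt(0.69 * 0.81)
= 0.45 / sqrt(0.5589)
= 0.45 / 0.747596
r_corrected = 0.6019

0.6019


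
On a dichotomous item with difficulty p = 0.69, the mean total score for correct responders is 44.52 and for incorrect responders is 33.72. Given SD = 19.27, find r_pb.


q = 1 - p = 0.31
rpb = ((M1 - M0) / SD) * sqrt(p * q)
rpb = ((44.52 - 33.72) / 19.27) * sqrt(0.69 * 0.31)
rpb = 0.2592

0.2592


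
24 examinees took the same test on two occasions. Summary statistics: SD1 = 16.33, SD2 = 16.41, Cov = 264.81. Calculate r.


r = cov(X,Y) / (SD_X * SD_Y)
r = 264.81 / (16.33 * 16.41)
r = 264.81 / 267.9753
r = 0.9882

0.9882


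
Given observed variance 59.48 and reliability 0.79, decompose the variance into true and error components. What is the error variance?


var_true = rxx * var_obs = 0.79 * 59.48 = 46.9892
var_error = var_obs - var_true
var_error = 59.48 - 46.9892
var_error = 12.4908

12.4908


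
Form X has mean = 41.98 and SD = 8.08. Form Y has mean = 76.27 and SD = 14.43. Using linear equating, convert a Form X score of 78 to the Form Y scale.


slope = SD_Y / SD_X = 14.43 / 8.08 ~ 1.7859
intercept = mean_Y - slope * mean_X = 76.27 - (14.43 / 8.08) * 41.98 ~ 1.2983
Y = slope * X + intercept. To avoid rounding drift from the rounded slope/intercept, evaluate the equivalent form Y = mean_Y + SD_Y * (X - mean_X) / SD_X at full precision:
Y = 76.27 + 14.43 * (78 - 41.98) / 8.08
Y = 76.27 + 14.43 * 36.02 / 8.08
Y = 76.27 + 519.7686 / 8.08
Y = 76.27 + 64.3278
Y = 140.5978

140.5978


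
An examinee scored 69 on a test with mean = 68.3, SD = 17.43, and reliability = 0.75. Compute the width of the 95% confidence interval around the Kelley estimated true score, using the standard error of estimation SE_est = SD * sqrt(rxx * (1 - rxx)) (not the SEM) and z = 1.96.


True score estimate = 0.75*69 + 0.25*68.3 = 68.825
SE_est = SD * sqrt(rxx * (1 - rxx)) = 17.43 * sqrt(0.75 * 0.25) = 17.43 * sqrt(0.1875) = 7.547411
CI = T_est +/- z * SE_est, so width = 2 * z * SE_est = 2 * 1.96 * 7.547411
Width = 29.5859

29.5859


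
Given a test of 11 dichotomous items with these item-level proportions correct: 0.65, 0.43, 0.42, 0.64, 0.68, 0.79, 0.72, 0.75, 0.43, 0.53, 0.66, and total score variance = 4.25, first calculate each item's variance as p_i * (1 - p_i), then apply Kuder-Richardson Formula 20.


For each item, compute p_i * q_i:
  Item 1: 0.65 * 0.35 = 0.2275
  Item 2: 0.43 * 0.57 = 0.2451
  Item 3: 0.42 * 0.58 = 0.2436
  Item 4: 0.64 * 0.36 = 0.2304
  Item 5: 0.68 * 0.32 = 0.2176
  Item 6: 0.79 * 0.21 = 0.1659
  Item 7: 0.72 * 0.28 = 0.2016
  Item 8: 0.75 * 0.25 = 0.1875
  Item 9: 0.43 * 0.57 = 0.2451
  Item 10: 0.53 * 0.47 = 0.2491
  Item 11: 0.66 * 0.34 = 0.2244
Sum(p_i * q_i) = 0.2275 + 0.2451 + 0.2436 + 0.2304 + 0.2176 + 0.1659 + 0.2016 + 0.1875 + 0.2451 + 0.2491 + 0.2244 = 2.4378
KR-20 = (k/(k-1)) * (1 - Sum(p_i*q_i) / Var_total)
= (11/10) * (1 - 2.4378/4.25)
= 1.1 * 0.4264
KR-20 = 0.469

0.469


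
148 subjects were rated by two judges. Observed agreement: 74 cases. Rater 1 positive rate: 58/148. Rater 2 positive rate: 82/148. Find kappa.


P_o = 74/148 = 0.5
P_e = (58*82 + 90*66) / 21904 = 0.488313
kappa = (P_o - P_e) / (1 - P_e)
kappa = (0.5 - 0.488313) / (1 - 0.488313)
kappa = 0.0228

0.0228


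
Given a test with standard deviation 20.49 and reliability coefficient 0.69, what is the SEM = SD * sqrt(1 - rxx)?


SEM = SD * sqrt(1 - rxx)
SEM = 20.49 * sqrt(1 - 0.69)
SEM = 20.49 * sqrt(0.31) = 20.49 * 0.556776
SEM = 11.4083

11.4083


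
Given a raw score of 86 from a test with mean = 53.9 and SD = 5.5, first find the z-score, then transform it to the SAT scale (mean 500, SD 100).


z = (X - mean) / SD = (86 - 53.9) / 5.5
z = 32.1 / 5.5
z = 5.8364
SAT-scale = SAT = 500 + 100z
Carry z at full precision (z = 32.1 / 5.5) into the conversion:
SAT-scale = 500 + 100 * (32.1 / 5.5) = 500 + 3210 / 5.5
SAT-scale = 500 + 583.6364
SAT-scale = 1083.6364

1083.6364


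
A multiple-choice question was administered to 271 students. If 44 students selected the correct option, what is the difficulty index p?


Item difficulty p = number correct / total examinees
p = 44 / 271
p = 0.1624

0.1624


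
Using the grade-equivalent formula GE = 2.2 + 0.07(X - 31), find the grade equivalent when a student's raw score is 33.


raw - median = 33 - 31 = 2
slope * diff = 0.07 * 2 = 0.14
GE = 2.2 + 0.14
GE = 2.34

2.34


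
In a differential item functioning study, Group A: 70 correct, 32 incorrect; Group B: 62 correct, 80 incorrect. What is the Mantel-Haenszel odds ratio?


Odds_A = 70/32 = 2.1875
Odds_B = 62/80 = 0.775
OR = Odds_A / Odds_B = 2.1875 / 0.775
Exactly, OR = (70 * 80) / (32 * 62) = 5600 / 1984
OR = 2.8226

2.8226


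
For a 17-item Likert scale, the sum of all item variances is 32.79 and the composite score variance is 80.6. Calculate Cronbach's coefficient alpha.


alpha = (k/(k-1)) * (1 - sum(si^2)/s_total^2)
= (17/16) * (1 - 32.79/80.6)
alpha = 0.6302

0.6302


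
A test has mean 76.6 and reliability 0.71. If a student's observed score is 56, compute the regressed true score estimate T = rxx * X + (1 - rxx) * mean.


T_est = rxx * X + (1 - rxx) * mean
T_est = 0.71 * 56 + 0.29 * 76.6
T_est = 39.76 + 22.214
T_est = 61.974

61.974


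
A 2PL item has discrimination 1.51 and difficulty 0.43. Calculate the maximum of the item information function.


For 2PL, max info at theta = b = 0.43
I_max = a^2 / 4 = 1.51^2 / 4
= 2.2801 / 4
I_max = 0.57

0.57


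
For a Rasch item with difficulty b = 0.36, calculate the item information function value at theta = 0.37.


P = 1/(1+exp(-(0.37-0.36))) = 0.5025
I = P*(1-P) = 0.5025 * 0.4975
I = 0.25

0.25


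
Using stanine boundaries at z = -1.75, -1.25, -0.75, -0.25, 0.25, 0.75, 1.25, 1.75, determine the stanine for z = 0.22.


Stanine boundaries: [-1.75, -1.25, -0.75, -0.25, 0.25, 0.75, 1.25, 1.75]
z = 0.22
Check each boundary:
  z >= -1.75 -> could be stanine 2
  z >= -1.25 -> could be stanine 3
  z >= -0.75 -> could be stanine 4
  z >= -0.25 -> could be stanine 5
  z < 0.25
  z < 0.75
  z < 1.25
  z < 1.75
Highest qualifying boundary gives stanine = 5

5


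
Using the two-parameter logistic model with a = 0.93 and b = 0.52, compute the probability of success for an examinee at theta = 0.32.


a*(theta - b) = 0.93 * (0.32 - 0.52) = -0.186
exp(--0.186) = 1.2044
P = 1 / (1 + 1.2044)
P = 0.4536

0.4536


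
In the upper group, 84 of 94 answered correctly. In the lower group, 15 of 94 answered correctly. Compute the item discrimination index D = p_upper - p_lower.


p_upper = 84/94 = 0.8936
p_lower = 15/94 = 0.1596
D = 0.8936 - 0.1596 = 0.734

0.734


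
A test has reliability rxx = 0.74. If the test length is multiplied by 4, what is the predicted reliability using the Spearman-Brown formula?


r_new = (n * rxx) / (1 + (n-1) * rxx)
r_new = (4 * 0.74) / (1 + 3 * 0.74)
r_new = 2.96 / 3.22
r_new = 0.9193

0.9193


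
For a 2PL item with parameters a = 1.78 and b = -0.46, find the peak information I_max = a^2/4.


For 2PL, max info at theta = b = -0.46
I_max = a^2 / 4 = 1.78^2 / 4
= 3.1684 / 4
I_max = 0.7921

0.7921


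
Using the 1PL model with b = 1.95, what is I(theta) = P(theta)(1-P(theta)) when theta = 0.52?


P = 1/(1+exp(-(0.52-1.95))) = 0.1931
I = P*(1-P) = 0.1931 * 0.8069
I = 0.1558

0.1558


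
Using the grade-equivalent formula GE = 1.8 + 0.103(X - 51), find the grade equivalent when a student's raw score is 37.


raw - median = 37 - 51 = -14
slope * diff = 0.103 * -14 = -1.442
GE = 1.8 + -1.442
GE = 0.358

0.358


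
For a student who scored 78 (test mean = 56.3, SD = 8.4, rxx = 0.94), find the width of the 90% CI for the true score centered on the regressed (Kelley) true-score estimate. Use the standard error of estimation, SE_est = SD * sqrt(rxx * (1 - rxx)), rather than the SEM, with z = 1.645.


True score estimate = 0.94*78 + 0.06*56.3 = 76.698
SE_est = SD * sqrt(rxx * (1 - rxx)) = 8.4 * sqrt(0.94 * 0.06) = 8.4 * sqrt(0.0564) = 1.994889
CI = T_est +/- z * SE_est, so width = 2 * z * SE_est = 2 * 1.645 * 1.994889
Width = 6.5632

6.5632


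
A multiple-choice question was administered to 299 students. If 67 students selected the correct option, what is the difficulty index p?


Item difficulty p = number correct / total examinees
p = 67 / 299
p = 0.2241

0.2241


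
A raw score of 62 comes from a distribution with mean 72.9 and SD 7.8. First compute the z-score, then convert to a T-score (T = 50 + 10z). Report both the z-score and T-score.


z = (X - mean) / SD = (62 - 72.9) / 7.8
z = -10.9 / 7.8
z = -1.3974
T-score = T = 50 + 10z
Carry z at full precision (z = -10.9 / 7.8) into the conversion:
T-score = 50 + 10 * (-10.9 / 7.8) = 50 + -109 / 7.8
T-score = 50 + -13.9744
T-score = 36.0256

36.0256


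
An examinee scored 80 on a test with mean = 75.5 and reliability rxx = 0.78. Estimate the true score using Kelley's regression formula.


T_est = rxx * X + (1 - rxx) * mean
T_est = 0.78 * 80 + 0.22 * 75.5
T_est = 62.4 + 16.61
T_est = 79.01

79.01


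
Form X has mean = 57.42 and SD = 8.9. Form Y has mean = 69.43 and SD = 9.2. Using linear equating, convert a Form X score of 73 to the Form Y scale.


slope = SD_Y / SD_X = 9.2 / 8.9 ~ 1.0337
intercept = mean_Y - slope * mean_X = 69.43 - (9.2 / 8.9) * 57.42 ~ 10.0745
Y = slope * X + intercept. To avoid rounding drift from the rounded slope/intercept, evaluate the equivalent form Y = mean_Y + SD_Y * (X - mean_X) / SD_X at full precision:
Y = 69.43 + 9.2 * (73 - 57.42) / 8.9
Y = 69.43 + 9.2 * 15.58 / 8.9
Y = 69.43 + 143.336 / 8.9
Y = 69.43 + 16.1052
Y = 85.5352

85.5352


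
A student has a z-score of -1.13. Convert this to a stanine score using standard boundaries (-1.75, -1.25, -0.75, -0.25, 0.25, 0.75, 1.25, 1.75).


Stanine boundaries: [-1.75, -1.25, -0.75, -0.25, 0.25, 0.75, 1.25, 1.75]
z = -1.13
Check each boundary:
  z >= -1.75 -> could be stanine 2
  z >= -1.25 -> could be stanine 3
  z < -0.75
  z < -0.25
  z < 0.25
  z < 0.75
  z < 1.25
  z < 1.75
Highest qualifying boundary gives stanine = 3

3


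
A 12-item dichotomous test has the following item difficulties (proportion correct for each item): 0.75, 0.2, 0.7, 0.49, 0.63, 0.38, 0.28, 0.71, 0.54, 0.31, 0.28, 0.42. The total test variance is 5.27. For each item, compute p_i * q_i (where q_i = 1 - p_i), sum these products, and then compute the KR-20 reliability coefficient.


For each item, compute p_i * q_i:
  Item 1: 0.75 * 0.25 = 0.1875
  Item 2: 0.2 * 0.8 = 0.16
  Item 3: 0.7 * 0.3 = 0.21
  Item 4: 0.49 * 0.51 = 0.2499
  Item 5: 0.63 * 0.37 = 0.2331
  Item 6: 0.38 * 0.62 = 0.2356
  Item 7: 0.28 * 0.72 = 0.2016
  Item 8: 0.71 * 0.29 = 0.2059
  Item 9: 0.54 * 0.46 = 0.2484
  Item 10: 0.31 * 0.69 = 0.2139
  Item 11: 0.28 * 0.72 = 0.2016
  Item 12: 0.42 * 0.58 = 0.2436
Sum(p_i * q_i) = 0.1875 + 0.16 + 0.21 + 0.2499 + 0.2331 + 0.2356 + 0.2016 + 0.2059 + 0.2484 + 0.2139 + 0.2016 + 0.2436 = 2.5911
KR-20 = (k/(k-1)) * (1 - Sum(p_i*q_i) / Var_total)
= (12/11) * (1 - 2.5911/5.27)
= 1.0909 * 0.5083
KR-20 = 0.5545

0.5545


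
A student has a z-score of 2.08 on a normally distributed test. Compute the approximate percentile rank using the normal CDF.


CDF(z) = 0.5 * (1 + erf(z/sqrt(2)))
erf(1.4708) = 0.9625
CDF = 0.9812
Percentile rank = 0.9812 * 100 = 98.12

98.12


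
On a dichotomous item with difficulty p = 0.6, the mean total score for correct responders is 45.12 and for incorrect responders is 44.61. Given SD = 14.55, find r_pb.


q = 1 - p = 0.4
rpb = ((M1 - M0) / SD) * sqrt(p * q)
rpb = ((45.12 - 44.61) / 14.55) * sqrt(0.6 * 0.4)
rpb = 0.0172

0.0172


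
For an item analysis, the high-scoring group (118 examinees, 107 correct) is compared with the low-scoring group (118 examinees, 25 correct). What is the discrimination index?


p_upper = 107/118 = 0.9068
p_lower = 25/118 = 0.2119
D = 0.9068 - 0.2119 = 0.6949

0.6949


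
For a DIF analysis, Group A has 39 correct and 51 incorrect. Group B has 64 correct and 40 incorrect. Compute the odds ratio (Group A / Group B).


Odds_A = 39/51 = 0.7647
Odds_B = 64/40 = 1.6
OR = Odds_A / Odds_B = 0.7647 / 1.6
Exactly, OR = (39 * 40) / (51 * 64) = 1560 / 3264
OR = 0.4779

0.4779


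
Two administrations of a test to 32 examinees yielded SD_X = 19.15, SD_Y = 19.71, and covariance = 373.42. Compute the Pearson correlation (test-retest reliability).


r = cov(X,Y) / (SD_X * SD_Y)
r = 373.42 / (19.15 * 19.71)
r = 373.42 / 377.4465
r = 0.9893

0.9893


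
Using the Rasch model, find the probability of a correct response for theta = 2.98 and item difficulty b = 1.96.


theta - b = 2.98 - 1.96 = 1.02
exp(-(theta - b)) = exp(-1.02) = 0.3606
P = 1 / (1 + 0.3606)
P = 0.735

0.735


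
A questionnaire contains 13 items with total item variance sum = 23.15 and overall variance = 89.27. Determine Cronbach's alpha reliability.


alpha = (k/(k-1)) * (1 - sum(si^2)/s_total^2)
= (13/12) * (1 - 23.15/89.27)
alpha = 0.8024

0.8024


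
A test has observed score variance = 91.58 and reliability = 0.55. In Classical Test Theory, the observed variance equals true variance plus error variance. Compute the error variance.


var_true = rxx * var_obs = 0.55 * 91.58 = 50.369
var_error = var_obs - var_true
var_error = 91.58 - 50.369
var_error = 41.211

41.211


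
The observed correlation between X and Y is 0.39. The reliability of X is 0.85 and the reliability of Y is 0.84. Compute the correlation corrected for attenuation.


r_corrected = rxy / sqrt(rxx * ryy)
= 0.39 / sqrt(0.85 * 0.84)
= 0.39 / sqrt(0.714)
= 0.39 / 0.844985
r_corrected = 0.4615

0.4615


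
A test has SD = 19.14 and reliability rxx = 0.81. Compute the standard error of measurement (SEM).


SEM = SD * sqrt(1 - rxx)
SEM = 19.14 * sqrt(1 - 0.81)
SEM = 19.14 * sqrt(0.19) = 19.14 * 0.43589
SEM = 8.3429

8.3429


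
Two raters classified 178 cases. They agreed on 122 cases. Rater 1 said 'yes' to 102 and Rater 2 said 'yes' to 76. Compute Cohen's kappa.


P_o = 122/178 = 0.685393
P_e = (102*76 + 76*102) / 31684 = 0.489332
kappa = (P_o - P_e) / (1 - P_e)
kappa = (0.685393 - 0.489332) / (1 - 0.489332)
kappa = 0.3839

0.3839


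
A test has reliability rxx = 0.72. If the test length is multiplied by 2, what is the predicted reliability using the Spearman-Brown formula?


r_new = (n * rxx) / (1 + (n-1) * rxx)
r_new = (2 * 0.72) / (1 + 1 * 0.72)
r_new = 1.44 / 1.72
r_new = 0.8372

0.8372


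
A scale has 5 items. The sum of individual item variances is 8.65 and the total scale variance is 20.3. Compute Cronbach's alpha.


alpha = (k/(k-1)) * (1 - sum(si^2)/s_total^2)
= (5/4) * (1 - 8.65/20.3)
alpha = 0.7174

0.7174


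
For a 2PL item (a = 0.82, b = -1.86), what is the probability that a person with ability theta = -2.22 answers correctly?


a*(theta - b) = 0.82 * (-2.22 - -1.86) = -0.2952
exp(--0.2952) = 1.3434
P = 1 / (1 + 1.3434)
P = 0.4267

0.4267


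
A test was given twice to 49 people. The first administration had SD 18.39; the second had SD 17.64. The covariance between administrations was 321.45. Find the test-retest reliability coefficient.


r = cov(X,Y) / (SD_X * SD_Y)
r = 321.45 / (18.39 * 17.64)
r = 321.45 / 324.3996
r = 0.9909

0.9909


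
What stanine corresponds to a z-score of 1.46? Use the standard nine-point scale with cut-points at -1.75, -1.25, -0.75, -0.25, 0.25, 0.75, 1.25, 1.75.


Stanine boundaries: [-1.75, -1.25, -0.75, -0.25, 0.25, 0.75, 1.25, 1.75]
z = 1.46
Check each boundary:
  z >= -1.75 -> could be stanine 2
  z >= -1.25 -> could be stanine 3
  z >= -0.75 -> could be stanine 4
  z >= -0.25 -> could be stanine 5
  z >= 0.25 -> could be stanine 6
  z >= 0.75 -> could be stanine 7
  z >= 1.25 -> could be stanine 8
  z < 1.75
Highest qualifying boundary gives stanine = 8

8


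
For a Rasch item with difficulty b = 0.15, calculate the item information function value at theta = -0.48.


P = 1/(1+exp(-(-0.48-0.15))) = 0.3475
I = P*(1-P) = 0.3475 * 0.6525
I = 0.2267

0.2267


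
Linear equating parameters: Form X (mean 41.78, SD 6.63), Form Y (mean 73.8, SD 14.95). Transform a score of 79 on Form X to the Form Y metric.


slope = SD_Y / SD_X = 14.95 / 6.63 ~ 2.2549
intercept = mean_Y - slope * mean_X = 73.8 - (14.95 / 6.63) * 41.78 ~ -20.4098
Y = slope * X + intercept. To avoid rounding drift from the rounded slope/intercept, evaluate the equivalent form Y = mean_Y + SD_Y * (X - mean_X) / SD_X at full precision:
Y = 73.8 + 14.95 * (79 - 41.78) / 6.63
Y = 73.8 + 14.95 * 37.22 / 6.63
Y = 73.8 + 556.439 / 6.63
Y = 73.8 + 83.9275
Y = 157.7275

157.7275


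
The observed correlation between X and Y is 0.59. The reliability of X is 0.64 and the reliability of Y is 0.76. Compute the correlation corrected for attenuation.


r_corrected = rxy / sqrt(rxx * ryy)
= 0.59 / sqrt(0.64 * 0.76)
= 0.59 / sqrt(0.4864)
= 0.59 / 0.697424
r_corrected = 0.846

0.846


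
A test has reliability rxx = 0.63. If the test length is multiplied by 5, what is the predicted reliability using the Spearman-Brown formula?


r_new = (n * rxx) / (1 + (n-1) * rxx)
r_new = (5 * 0.63) / (1 + 4 * 0.63)
r_new = 3.15 / 3.52
r_new = 0.8949

0.8949


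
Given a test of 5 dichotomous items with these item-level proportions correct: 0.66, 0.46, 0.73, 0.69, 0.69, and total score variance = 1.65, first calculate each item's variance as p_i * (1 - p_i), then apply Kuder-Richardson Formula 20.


For each item, compute p_i * q_i:
  Item 1: 0.66 * 0.34 = 0.2244
  Item 2: 0.46 * 0.54 = 0.2484
  Item 3: 0.73 * 0.27 = 0.1971
  Item 4: 0.69 * 0.31 = 0.2139
  Item 5: 0.69 * 0.31 = 0.2139
Sum(p_i * q_i) = 0.2244 + 0.2484 + 0.1971 + 0.2139 + 0.2139 = 1.0977
KR-20 = (k/(k-1)) * (1 - Sum(p_i*q_i) / Var_total)
= (5/4) * (1 - 1.0977/1.65)
= 1.25 * 0.3347
KR-20 = 0.4184

0.4184


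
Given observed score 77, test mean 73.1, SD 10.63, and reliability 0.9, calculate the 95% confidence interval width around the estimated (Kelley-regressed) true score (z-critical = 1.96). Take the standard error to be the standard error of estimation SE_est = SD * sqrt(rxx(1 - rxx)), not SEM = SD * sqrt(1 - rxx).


True score estimate = 0.9*77 + 0.1*73.1 = 76.61
SE_est = SD * sqrt(rxx * (1 - rxx)) = 10.63 * sqrt(0.9 * 0.1) = 10.63 * sqrt(0.09) = 3.189
CI = T_est +/- z * SE_est, so width = 2 * z * SE_est = 2 * 1.96 * 3.189
Width = 12.5009

12.5009


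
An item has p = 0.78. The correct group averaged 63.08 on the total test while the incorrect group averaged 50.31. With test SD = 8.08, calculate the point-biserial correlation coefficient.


q = 1 - p = 0.22
rpb = ((M1 - M0) / SD) * sqrt(p * q)
rpb = ((63.08 - 50.31) / 8.08) * sqrt(0.78 * 0.22)
rpb = 0.6547

0.6547


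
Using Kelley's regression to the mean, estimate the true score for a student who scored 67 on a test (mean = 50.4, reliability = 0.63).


T_est = rxx * X + (1 - rxx) * mean
T_est = 0.63 * 67 + 0.37 * 50.4
T_est = 42.21 + 18.648
T_est = 60.858

60.858


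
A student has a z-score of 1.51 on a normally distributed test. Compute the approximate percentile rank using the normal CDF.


CDF(z) = 0.5 * (1 + erf(z/sqrt(2)))
erf(1.0677) = 0.869
CDF = 0.9345
Percentile rank = 0.9345 * 100 = 93.45

93.45


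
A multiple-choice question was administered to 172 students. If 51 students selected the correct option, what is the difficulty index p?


Item difficulty p = number correct / total examinees
p = 51 / 172
p = 0.2965

0.2965


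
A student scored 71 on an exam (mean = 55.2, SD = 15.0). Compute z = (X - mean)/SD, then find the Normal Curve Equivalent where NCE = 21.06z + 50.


z = (X - mean) / SD = (71 - 55.2) / 15.0
z = 15.8 / 15.0
z = 1.0533
NCE = NCE = 21.06z + 50
Carry z at full precision (z = 15.8 / 15.0) into the conversion:
NCE = 21.06 * (15.8 / 15.0) + 50 = 332.748 / 15.0 + 50
NCE = 22.1832 + 50
NCE = 72.1832

72.1832


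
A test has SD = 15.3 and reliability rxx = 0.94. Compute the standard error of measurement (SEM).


SEM = SD * sqrt(1 - rxx)
SEM = 15.3 * sqrt(1 - 0.94)
SEM = 15.3 * sqrt(0.06) = 15.3 * 0.244949
SEM = 3.7477

3.7477


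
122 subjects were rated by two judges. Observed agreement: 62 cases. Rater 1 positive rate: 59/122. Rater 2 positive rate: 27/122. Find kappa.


P_o = 62/122 = 0.508197
P_e = (59*27 + 63*95) / 14884 = 0.509137
kappa = (P_o - P_e) / (1 - P_e)
kappa = (0.508197 - 0.509137) / (1 - 0.509137)
kappa = -0.0019

-0.0019


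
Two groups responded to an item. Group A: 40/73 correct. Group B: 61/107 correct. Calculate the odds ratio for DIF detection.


Odds_A = 40/33 = 1.2121
Odds_B = 61/46 = 1.3261
OR = Odds_A / Odds_B = 1.2121 / 1.3261
Exactly, OR = (40 * 46) / (33 * 61) = 1840 / 2013
OR = 0.9141

0.9141


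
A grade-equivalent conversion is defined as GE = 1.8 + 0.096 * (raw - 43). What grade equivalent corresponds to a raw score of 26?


raw - median = 26 - 43 = -17
slope * diff = 0.096 * -17 = -1.632
GE = 1.8 + -1.632
GE = 0.168

0.168


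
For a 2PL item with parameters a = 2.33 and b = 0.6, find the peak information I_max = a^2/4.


For 2PL, max info at theta = b = 0.6
I_max = a^2 / 4 = 2.33^2 / 4
= 5.4289 / 4
I_max = 1.3572

1.3572


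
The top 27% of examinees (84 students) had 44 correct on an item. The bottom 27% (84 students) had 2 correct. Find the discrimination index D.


p_upper = 44/84 = 0.5238
p_lower = 2/84 = 0.0238
D = 0.5238 - 0.0238 = 0.5

0.5


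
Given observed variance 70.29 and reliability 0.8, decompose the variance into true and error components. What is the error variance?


var_true = rxx * var_obs = 0.8 * 70.29 = 56.232
var_error = var_obs - var_true
var_error = 70.29 - 56.232
var_error = 14.058

14.058


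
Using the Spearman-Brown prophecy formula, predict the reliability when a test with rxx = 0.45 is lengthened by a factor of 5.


r_new = (n * rxx) / (1 + (n-1) * rxx)
r_new = (5 * 0.45) / (1 + 4 * 0.45)
r_new = 2.25 / 2.8
r_new = 0.8036

0.8036


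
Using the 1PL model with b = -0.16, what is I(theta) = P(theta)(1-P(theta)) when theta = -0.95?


P = 1/(1+exp(-(-0.95--0.16))) = 0.3122
I = P*(1-P) = 0.3122 * 0.6878
I = 0.2147

0.2147


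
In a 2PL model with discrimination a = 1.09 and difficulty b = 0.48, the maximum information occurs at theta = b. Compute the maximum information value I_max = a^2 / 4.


For 2PL, max info at theta = b = 0.48
I_max = a^2 / 4 = 1.09^2 / 4
= 1.1881 / 4
I_max = 0.297

0.297


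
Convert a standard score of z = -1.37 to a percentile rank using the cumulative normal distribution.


CDF(z) = 0.5 * (1 + erf(z/sqrt(2)))
erf(-0.9687) = -0.8293
CDF = 0.0853
Percentile rank = 0.0853 * 100 = 8.53

8.53


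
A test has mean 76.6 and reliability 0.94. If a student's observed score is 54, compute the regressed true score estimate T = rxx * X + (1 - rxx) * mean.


T_est = rxx * X + (1 - rxx) * mean
T_est = 0.94 * 54 + 0.06 * 76.6
T_est = 50.76 + 4.596
T_est = 55.356

55.356


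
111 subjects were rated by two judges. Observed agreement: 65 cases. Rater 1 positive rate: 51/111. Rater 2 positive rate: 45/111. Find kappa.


P_o = 65/111 = 0.585586
P_e = (51*45 + 60*66) / 12321 = 0.50767
kappa = (P_o - P_e) / (1 - P_e)
kappa = (0.585586 - 0.50767) / (1 - 0.50767)
kappa = 0.1583

0.1583


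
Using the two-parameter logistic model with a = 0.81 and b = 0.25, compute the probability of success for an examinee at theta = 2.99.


a*(theta - b) = 0.81 * (2.99 - 0.25) = 2.2194
exp(-2.2194) = 0.1087
P = 1 / (1 + 0.1087)
P = 0.902

0.902


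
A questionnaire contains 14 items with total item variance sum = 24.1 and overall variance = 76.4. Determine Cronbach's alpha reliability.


alpha = (k/(k-1)) * (1 - sum(si^2)/s_total^2)
= (14/13) * (1 - 24.1/76.4)
alpha = 0.7372

0.7372


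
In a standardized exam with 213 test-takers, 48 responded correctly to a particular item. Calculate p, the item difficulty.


Item difficulty p = number correct / total examinees
p = 48 / 213
p = 0.2254

0.2254


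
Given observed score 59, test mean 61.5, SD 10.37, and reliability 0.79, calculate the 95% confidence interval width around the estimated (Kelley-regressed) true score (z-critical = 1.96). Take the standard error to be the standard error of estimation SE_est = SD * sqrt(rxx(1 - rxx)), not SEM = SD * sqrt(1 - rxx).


True score estimate = 0.79*59 + 0.21*61.5 = 59.525
SE_est = SD * sqrt(rxx * (1 - rxx)) = 10.37 * sqrt(0.79 * 0.21) = 10.37 * sqrt(0.1659) = 4.223786
CI = T_est +/- z * SE_est, so width = 2 * z * SE_est = 2 * 1.96 * 4.223786
Width = 16.5572

16.5572


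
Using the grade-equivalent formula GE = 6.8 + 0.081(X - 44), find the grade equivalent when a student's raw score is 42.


raw - median = 42 - 44 = -2
slope * diff = 0.081 * -2 = -0.162
GE = 6.8 + -0.162
GE = 6.638

6.638


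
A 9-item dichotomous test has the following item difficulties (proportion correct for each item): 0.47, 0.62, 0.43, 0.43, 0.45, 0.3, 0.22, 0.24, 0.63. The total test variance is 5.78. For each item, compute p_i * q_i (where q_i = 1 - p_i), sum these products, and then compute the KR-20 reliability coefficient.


For each item, compute p_i * q_i:
  Item 1: 0.47 * 0.53 = 0.2491
  Item 2: 0.62 * 0.38 = 0.2356
  Item 3: 0.43 * 0.57 = 0.2451
  Item 4: 0.43 * 0.57 = 0.2451
  Item 5: 0.45 * 0.55 = 0.2475
  Item 6: 0.3 * 0.7 = 0.21
  Item 7: 0.22 * 0.78 = 0.1716
  Item 8: 0.24 * 0.76 = 0.1824
  Item 9: 0.63 * 0.37 = 0.2331
Sum(p_i * q_i) = 0.2491 + 0.2356 + 0.2451 + 0.2451 + 0.2475 + 0.21 + 0.1716 + 0.1824 + 0.2331 = 2.0195
KR-20 = (k/(k-1)) * (1 - Sum(p_i*q_i) / Var_total)
= (9/8) * (1 - 2.0195/5.78)
= 1.125 * 0.6506
KR-20 = 0.7319

0.7319


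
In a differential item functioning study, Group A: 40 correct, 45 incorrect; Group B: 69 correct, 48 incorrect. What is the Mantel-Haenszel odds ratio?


Odds_A = 40/45 = 0.8889
Odds_B = 69/48 = 1.4375
OR = Odds_A / Odds_B = 0.8889 / 1.4375
Exactly, OR = (40 * 48) / (45 * 69) = 1920 / 3105
OR = 0.6184

0.6184


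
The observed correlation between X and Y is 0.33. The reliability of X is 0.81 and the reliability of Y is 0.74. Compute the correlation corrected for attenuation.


r_corrected = rxy / sqrt(rxx * ryy)
= 0.33 / sqrt(0.81 * 0.74)
= 0.33 / sqrt(0.5994)
= 0.33 / 0.774209
r_corrected = 0.4262

0.4262


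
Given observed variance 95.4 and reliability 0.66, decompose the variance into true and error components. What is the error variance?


var_true = rxx * var_obs = 0.66 * 95.4 = 62.964
var_error = var_obs - var_true
var_error = 95.4 - 62.964
var_error = 32.436

32.436
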